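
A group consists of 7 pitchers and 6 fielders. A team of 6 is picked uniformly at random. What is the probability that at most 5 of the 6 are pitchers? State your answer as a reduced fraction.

1709/1716

There are C(13,6) = 1716 ways to choose the 6.
The complement is exactly 6 pitchers: C(7,6)·C(6,0) = 7.
Probability = 1 − 7/1716 = 1709/1716.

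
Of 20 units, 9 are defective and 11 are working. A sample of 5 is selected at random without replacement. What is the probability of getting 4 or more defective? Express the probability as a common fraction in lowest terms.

63/646

There are C(20,5) = 15504 ways to choose the 5.
Favorable selections (4 or more defective): C(9,4)·C(11,1) + C(9,5)·C(11,0) = 1386 + 126 = 1512.
Probability = 1512/15504 = 63/646.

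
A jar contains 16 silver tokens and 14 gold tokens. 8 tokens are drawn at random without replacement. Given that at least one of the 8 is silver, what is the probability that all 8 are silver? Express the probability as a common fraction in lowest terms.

165/74999

Work in counts. Selections with at least one silver: C(30,8) − C(14,8) = 5852925 − 3003 = 5849922.
Of those, selections where all 8 are silver: C(16,8) = 12870.
Conditional probability = 12870/5849922 = 165/74999.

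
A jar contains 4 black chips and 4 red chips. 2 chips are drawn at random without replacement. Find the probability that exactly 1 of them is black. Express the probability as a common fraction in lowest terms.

4/7

The sample space is all 2-subsets of the 8: C(8,2) = 28.
Selections with exactly 1 black: choose 1 of the 4 black and 1 of the 4 red, C(4,1)·C(4,1) = 4·4 = 16.
Probability = 16/28 = 4/7.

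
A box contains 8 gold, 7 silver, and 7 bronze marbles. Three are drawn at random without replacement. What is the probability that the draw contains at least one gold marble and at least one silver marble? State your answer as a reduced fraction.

27/55

There are C(22,3) = 1540 possible draws.
By inclusion-exclusion on the complements, draws missing all gold or all silver: C(14,3) + C(15,3) − C(7,3) = 364 + 455 − 35 = 784.
So draws with at least one of each: 1540 − 784 = 756, probability 756/1540 = 27/55.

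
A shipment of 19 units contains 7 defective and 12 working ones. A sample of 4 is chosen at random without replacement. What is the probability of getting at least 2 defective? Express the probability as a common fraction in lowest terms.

There are C(19,4) = 3876 ways to choose the 4.
Count the complement (fewer than 2 defective): C(7,0)·C(12,4) + C(7,1)·C(12,3) = 495 + 1540 = 2035.
Probability = 1 − 2035/3876 = 1841/3876.

1841/3876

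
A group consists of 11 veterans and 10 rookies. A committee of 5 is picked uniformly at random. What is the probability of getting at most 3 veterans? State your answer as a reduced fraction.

Total selections: C(21,5) = 20349.
Favorable selections (at most 3 veterans): C(11,0)·C(10,5) + C(11,1)·C(10,4) + C(11,2)·C(10,3) + C(11,3)·C(10,2) = 252 + 2310 + 6600 + 7425 = 16587.
Probability = 16587/20349 = 97/119.

97/119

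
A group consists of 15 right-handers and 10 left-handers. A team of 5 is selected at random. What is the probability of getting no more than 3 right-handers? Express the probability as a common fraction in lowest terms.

There are C(25,5) = 53130 ways to choose the 5.
Count the complement (more than 3 right-handers): C(15,4)·C(10,1) + C(15,5)·C(10,0) = 13650 + 3003 = 16653.
Probability = 1 − 16653/53130 = 36477/53130 = 1737/2530.

1737/2530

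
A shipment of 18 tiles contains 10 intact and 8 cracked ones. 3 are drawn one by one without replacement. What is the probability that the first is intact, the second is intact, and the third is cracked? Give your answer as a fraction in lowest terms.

Multiply the conditional probabilities at each draw: 10/18 · 9/17 · 8/16 = 720/4896 = 5/34.

5/34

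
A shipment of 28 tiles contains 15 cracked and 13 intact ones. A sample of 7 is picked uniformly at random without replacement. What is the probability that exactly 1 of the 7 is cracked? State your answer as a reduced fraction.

1/46

The sample space is all 7-subsets of the 28: C(28,7) = 1184040.
Selections with exactly 1 cracked: choose 1 of the 15 cracked and 6 of the 13 intact, C(15,1)·C(13,6) = 15·1716 = 25740.
Probability = 25740/1184040 = 1/46.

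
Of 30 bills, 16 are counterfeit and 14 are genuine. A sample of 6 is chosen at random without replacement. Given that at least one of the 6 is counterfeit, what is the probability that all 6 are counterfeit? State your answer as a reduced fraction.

Work in counts. Selections with at least one counterfeit: C(30,6) − C(14,6) = 593775 − 3003 = 590772.
Of those, selections where all 6 are counterfeit: C(16,6) = 8008.
Conditional probability = 8008/590772 = 22/1623.

22/1623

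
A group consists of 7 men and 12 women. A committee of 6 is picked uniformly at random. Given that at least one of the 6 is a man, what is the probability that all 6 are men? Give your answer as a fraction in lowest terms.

Work in counts. Selections with at least one man: C(19,6) − C(12,6) = 27132 − 924 = 26208.
Of those, selections where all 6 are men: C(7,6) = 7.
Conditional probability = 7/26208 = 1/3744.

1/3744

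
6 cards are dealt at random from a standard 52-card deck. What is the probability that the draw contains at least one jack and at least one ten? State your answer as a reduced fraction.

There are C(52,6) = 20358520 possible draws.
By inclusion-exclusion on the complements, draws missing all jacks or all tens: C(48,6) + C(48,6) − C(44,6) = 12271512 + 12271512 − 7059052 = 17483972.
So draws with at least one of each: 20358520 − 17483972 = 2874548, probability 2874548/20358520 = 718637/5089630.

718637/5089630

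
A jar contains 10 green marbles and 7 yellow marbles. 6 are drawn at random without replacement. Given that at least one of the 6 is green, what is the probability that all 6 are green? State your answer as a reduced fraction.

10/589

Work in counts. Selections with at least one green: C(17,6) − C(7,6) = 12376 − 7 = 12369.
Of those, selections where all 6 are green: C(10,6) = 210.
Conditional probability = 210/12369 = 10/589.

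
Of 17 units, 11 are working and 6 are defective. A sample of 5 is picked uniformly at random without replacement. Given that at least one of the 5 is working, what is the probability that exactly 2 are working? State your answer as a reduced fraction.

50/281

Work in counts. Selections with at least one working: C(17,5) − C(6,5) = 6188 − 6 = 6182.
Of those, selections where exactly 2 are working: C(11,2)·C(6,3) = 55·20 = 1100.
Conditional probability = 1100/6182 = 50/281.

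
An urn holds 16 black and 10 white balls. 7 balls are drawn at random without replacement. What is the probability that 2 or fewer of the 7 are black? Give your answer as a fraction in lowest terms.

843/16445

Total selections: C(26,7) = 657800.
Favorable selections (2 or fewer black): C(16,0)·C(10,7) + C(16,1)·C(10,6) + C(16,2)·C(10,5) = 120 + 3360 + 30240 = 33720.
Probability = 33720/657800 = 843/16445.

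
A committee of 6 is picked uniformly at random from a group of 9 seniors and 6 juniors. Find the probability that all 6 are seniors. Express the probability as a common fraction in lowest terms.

There are C(15,6) = 5005 possible selections.
Selections with all seniors: C(9,6) = 84.
Probability = 84/5005 = 12/715.

12/715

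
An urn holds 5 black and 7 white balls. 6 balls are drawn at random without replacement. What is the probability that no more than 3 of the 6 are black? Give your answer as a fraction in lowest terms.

29/33

There are C(12,6) = 924 ways to choose the 6.
Favorable selections (no more than 3 black): C(5,0)·C(7,6) + C(5,1)·C(7,5) + C(5,2)·C(7,4) + C(5,3)·C(7,3) = 7 + 105 + 350 + 350 = 812.
Probability = 812/924 = 29/33.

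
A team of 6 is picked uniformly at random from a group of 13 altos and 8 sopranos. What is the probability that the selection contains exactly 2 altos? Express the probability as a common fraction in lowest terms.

The sample space is all 6-subsets of the 21: C(21,6) = 54264.
Selections with exactly 2 altos: choose 2 of the 13 altos and 4 of the 8 sopranos, C(13,2)·C(8,4) = 78·70 = 5460.
Probability = 5460/54264 = 65/646.

65/646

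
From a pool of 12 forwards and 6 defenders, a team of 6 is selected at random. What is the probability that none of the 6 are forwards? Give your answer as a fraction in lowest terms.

There are C(18,6) = 18564 possible selections.
Selections with no forwards (all defenders): C(6,6) = 1.
Probability = 1/18564.

1/18564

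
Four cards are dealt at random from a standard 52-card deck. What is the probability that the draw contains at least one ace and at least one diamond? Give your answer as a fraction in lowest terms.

52799/270725

There are C(52,4) = 270725 possible draws.
By inclusion-exclusion on the complements, draws missing all aces or all diamonds: C(48,4) + C(39,4) − C(36,4) = 194580 + 82251 − 58905 = 217926.
So draws with at least one of each: 270725 − 217926 = 52799, probability 52799/270725.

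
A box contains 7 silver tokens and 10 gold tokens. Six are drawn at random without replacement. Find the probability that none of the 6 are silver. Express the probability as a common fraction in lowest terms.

There are C(17,6) = 12376 possible selections.
Selections with no silver (all gold): C(10,6) = 210.
Probability = 210/12376 = 15/884.

15/884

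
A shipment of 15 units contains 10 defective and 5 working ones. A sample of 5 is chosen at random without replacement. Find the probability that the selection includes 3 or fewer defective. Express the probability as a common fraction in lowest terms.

81/143

Total selections: C(15,5) = 3003.
Favorable selections (3 or fewer defective): C(10,0)·C(5,5) + C(10,1)·C(5,4) + C(10,2)·C(5,3) + C(10,3)·C(5,2) = 1 + 50 + 450 + 1200 = 1701.
Probability = 1701/3003 = 81/143.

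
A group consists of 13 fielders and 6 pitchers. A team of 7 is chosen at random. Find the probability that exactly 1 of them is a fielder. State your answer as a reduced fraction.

Total number of selections: C(19,7) = 50388.
Selections with exactly 1 fielder: choose 1 of the 13 fielders and 6 of the 6 pitchers, C(13,1)·C(6,6) = 13·1 = 13.
Probability = 13/50388 = 1/3876.

1/3876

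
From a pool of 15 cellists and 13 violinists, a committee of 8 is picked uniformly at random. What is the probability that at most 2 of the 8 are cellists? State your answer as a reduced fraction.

There are C(28,8) = 3108105 ways to choose the 8.
Favorable selections (at most 2 cellists): C(15,0)·C(13,8) + C(15,1)·C(13,7) + C(15,2)·C(13,6) = 1287 + 25740 + 180180 = 207207.
Probability = 207207/3108105 = 1/15.

1/15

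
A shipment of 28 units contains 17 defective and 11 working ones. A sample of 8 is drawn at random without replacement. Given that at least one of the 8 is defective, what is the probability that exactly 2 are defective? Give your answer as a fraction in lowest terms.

Work in counts. Selections with at least one defective: C(28,8) − C(11,8) = 3108105 − 165 = 3107940.
Of those, selections where exactly 2 are defective: C(17,2)·C(11,6) = 136·462 = 62832.
Conditional probability = 62832/3107940 = 28/1385.

28/1385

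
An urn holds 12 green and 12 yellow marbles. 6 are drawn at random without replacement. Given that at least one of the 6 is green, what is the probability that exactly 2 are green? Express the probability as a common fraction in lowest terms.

Work in counts. Selections with at least one green: C(24,6) − C(12,6) = 134596 − 924 = 133672.
Of those, selections where exactly 2 are green: C(12,2)·C(12,4) = 66·495 = 32670.
Conditional probability = 32670/133672 = 1485/6076.

1485/6076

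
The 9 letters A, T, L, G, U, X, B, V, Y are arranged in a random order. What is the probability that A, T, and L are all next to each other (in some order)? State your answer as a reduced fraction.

1/12

There are 9! = 362880 arrangements.
Treat the three as one block: 7! placements × 3! orders within the block = 5040·6 = 30240.
Probability = 30240/362880 = 1/12.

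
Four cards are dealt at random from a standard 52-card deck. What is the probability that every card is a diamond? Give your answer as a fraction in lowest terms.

11/4165

There are C(52,4) = 270725 possible 4-card hands.
Hands that are all diamonds: C(13,4) = 715.
Probability = 715/270725 = 11/4165.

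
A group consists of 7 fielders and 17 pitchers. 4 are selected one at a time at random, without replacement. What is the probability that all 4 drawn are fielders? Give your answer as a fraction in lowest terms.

Multiply the conditional probabilities at each draw: 7/24 · 6/23 · 5/22 · 4/21 = 840/255024 = 5/1518.

5/1518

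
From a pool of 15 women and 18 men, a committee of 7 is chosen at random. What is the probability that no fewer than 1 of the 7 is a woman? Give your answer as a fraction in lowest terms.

29446/29667

Total selections: C(33,7) = 4272048.
The complement is all 7 are men: C(18,7) = 31824.
Probability = 1 − 31824/4272048 = 4240224/4272048 = 29446/29667.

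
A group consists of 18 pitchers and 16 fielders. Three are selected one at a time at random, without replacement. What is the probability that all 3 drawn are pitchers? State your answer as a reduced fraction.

Multiply the conditional probabilities at each draw: 18/34 · 17/33 · 16/32 = 4896/35904 = 3/22.

3/22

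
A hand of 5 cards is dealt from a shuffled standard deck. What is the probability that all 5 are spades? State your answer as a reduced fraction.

There are C(52,5) = 2598960 possible 5-card hands.
Hands that are all spades: C(13,5) = 1287.
Probability = 1287/2598960 = 33/66640.

33/66640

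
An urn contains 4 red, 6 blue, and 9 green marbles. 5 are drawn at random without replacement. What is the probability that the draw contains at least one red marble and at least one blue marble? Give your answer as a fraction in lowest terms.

622/969

There are C(19,5) = 11628 possible draws.
By inclusion-exclusion on the complements, draws missing all red or all blue: C(15,5) + C(13,5) − C(9,5) = 3003 + 1287 − 126 = 4164.
So draws with at least one of each: 11628 − 4164 = 7464, probability 7464/11628 = 622/969.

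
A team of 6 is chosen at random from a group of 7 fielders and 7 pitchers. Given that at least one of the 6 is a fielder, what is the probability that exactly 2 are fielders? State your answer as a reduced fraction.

Work in counts. Selections with at least one fielder: C(14,6) − C(7,6) = 3003 − 7 = 2996.
Of those, selections where exactly 2 are fielders: C(7,2)·C(7,4) = 21·35 = 735.
Conditional probability = 735/2996 = 105/428.

105/428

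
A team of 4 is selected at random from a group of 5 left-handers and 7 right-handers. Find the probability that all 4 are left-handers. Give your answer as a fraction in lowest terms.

1/99

There are C(12,4) = 495 possible selections.
Selections with all left-handers: C(5,4) = 5.
Probability = 5/495 = 1/99.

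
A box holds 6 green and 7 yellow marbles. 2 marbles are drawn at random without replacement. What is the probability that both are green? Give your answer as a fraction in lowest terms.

5/26

There are C(13,2) = 78 possible selections.
Selections with all green: C(6,2) = 15.
Probability = 15/78 = 5/26.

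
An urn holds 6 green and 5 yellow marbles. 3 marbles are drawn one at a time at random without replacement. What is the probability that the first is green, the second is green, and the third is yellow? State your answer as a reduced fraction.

5/33

Multiply the conditional probabilities at each draw: 6/11 · 5/10 · 5/9 = 150/990 = 5/33.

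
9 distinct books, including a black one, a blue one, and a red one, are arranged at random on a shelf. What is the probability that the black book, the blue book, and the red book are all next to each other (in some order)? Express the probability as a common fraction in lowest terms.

There are 9! = 362880 arrangements.
Treat the three as one block: 7! placements × 3! orders within the block = 5040·6 = 30240.
Probability = 30240/362880 = 1/12.

1/12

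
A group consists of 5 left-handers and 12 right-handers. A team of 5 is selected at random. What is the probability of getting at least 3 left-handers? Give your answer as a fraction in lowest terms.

Total selections: C(17,5) = 6188.
Favorable selections (at least 3 left-handers): C(5,3)·C(12,2) + C(5,4)·C(12,1) + C(5,5)·C(12,0) = 660 + 60 + 1 = 721.
Probability = 721/6188 = 103/884.

103/884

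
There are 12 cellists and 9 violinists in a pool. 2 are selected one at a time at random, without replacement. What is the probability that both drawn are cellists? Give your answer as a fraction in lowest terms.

11/35

Multiply the conditional probabilities at each draw: 12/21 · 11/20 = 132/420 = 11/35.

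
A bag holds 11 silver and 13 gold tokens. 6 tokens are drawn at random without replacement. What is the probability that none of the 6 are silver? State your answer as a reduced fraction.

There are C(24,6) = 134596 possible selections.
Selections with no silver (all gold): C(13,6) = 1716.
Probability = 1716/134596 = 39/3059.

39/3059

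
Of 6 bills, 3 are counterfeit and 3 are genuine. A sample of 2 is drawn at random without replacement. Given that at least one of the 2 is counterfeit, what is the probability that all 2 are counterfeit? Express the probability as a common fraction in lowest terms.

1/4

Work in counts. Selections with at least one counterfeit: C(6,2) − C(3,2) = 15 − 3 = 12.
Of those, selections where all 2 are counterfeit: C(3,2) = 3.
Conditional probability = 3/12 = 1/4.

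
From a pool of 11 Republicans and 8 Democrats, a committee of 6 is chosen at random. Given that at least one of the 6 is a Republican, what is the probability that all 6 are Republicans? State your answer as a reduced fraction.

Work in counts. Selections with at least one Republican: C(19,6) − C(8,6) = 27132 − 28 = 27104.
Of those, selections where all 6 are Republicans: C(11,6) = 462.
Conditional probability = 462/27104 = 3/176.

3/176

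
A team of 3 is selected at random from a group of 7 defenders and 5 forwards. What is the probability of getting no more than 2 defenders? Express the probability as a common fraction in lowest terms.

Total selections: C(12,3) = 220.
Favorable selections (no more than 2 defenders): C(7,0)·C(5,3) + C(7,1)·C(5,2) + C(7,2)·C(5,1) = 10 + 70 + 105 = 185.
Probability = 185/220 = 37/44.

37/44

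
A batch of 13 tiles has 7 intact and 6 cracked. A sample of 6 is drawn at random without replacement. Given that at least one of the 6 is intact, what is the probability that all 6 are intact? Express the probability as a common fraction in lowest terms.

Work in counts. Selections with at least one intact: C(13,6) − C(6,6) = 1716 − 1 = 1715.
Of those, selections where all 6 are intact: C(7,6) = 7.
Conditional probability = 7/1715 = 1/245.

1/245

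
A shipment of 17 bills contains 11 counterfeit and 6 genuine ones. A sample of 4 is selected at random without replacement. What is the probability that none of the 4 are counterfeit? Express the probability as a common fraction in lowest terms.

3/476

There are C(17,4) = 2380 possible selections.
Selections with no counterfeit (all genuine): C(6,4) = 15.
Probability = 15/2380 = 3/476.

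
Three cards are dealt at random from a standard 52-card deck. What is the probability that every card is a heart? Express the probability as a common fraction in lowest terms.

11/850

There are C(52,3) = 22100 possible 3-card hands.
Hands that are all hearts: C(13,3) = 286.
Probability = 286/22100 = 11/850.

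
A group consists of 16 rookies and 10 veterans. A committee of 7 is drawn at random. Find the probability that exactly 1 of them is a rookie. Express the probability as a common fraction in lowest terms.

There are C(26,7) = 657800 ways to choose 7 from 26.
Selections with exactly 1 rookie: choose 1 of the 16 rookies and 6 of the 10 veterans, C(16,1)·C(10,6) = 16·210 = 3360.
Probability = 3360/657800 = 84/16445.

84/16445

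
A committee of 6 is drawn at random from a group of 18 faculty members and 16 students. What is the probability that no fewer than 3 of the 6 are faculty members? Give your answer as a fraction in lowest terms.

14409/19778

Total selections: C(34,6) = 1344904.
Count the complement (fewer than 3 faculty members): C(18,0)·C(16,6) + C(18,1)·C(16,5) + C(18,2)·C(16,4) = 8008 + 78624 + 278460 = 365092.
Probability = 1 − 365092/1344904 = 979812/1344904 = 14409/19778.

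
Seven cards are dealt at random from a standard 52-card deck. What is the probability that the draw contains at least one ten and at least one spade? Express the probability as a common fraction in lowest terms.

53122231/133784560

There are C(52,7) = 133784560 possible draws.
By inclusion-exclusion on the complements, draws missing all tens or all spades: C(48,7) + C(39,7) − C(36,7) = 73629072 + 15380937 − 8347680 = 80662329.
So draws with at least one of each: 133784560 − 80662329 = 53122231, probability 53122231/133784560.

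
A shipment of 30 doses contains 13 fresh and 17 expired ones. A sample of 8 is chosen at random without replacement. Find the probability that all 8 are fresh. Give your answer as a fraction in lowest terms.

11/50025

There are C(30,8) = 5852925 possible selections.
Selections with all fresh: C(13,8) = 1287.
Probability = 1287/5852925 = 11/50025.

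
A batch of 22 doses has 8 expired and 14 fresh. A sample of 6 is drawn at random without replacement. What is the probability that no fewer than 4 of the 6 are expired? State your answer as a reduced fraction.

There are C(22,6) = 74613 ways to choose the 6.
Favorable selections (no fewer than 4 expired): C(8,4)·C(14,2) + C(8,5)·C(14,1) + C(8,6)·C(14,0) = 6370 + 784 + 28 = 7182.
Probability = 7182/74613 = 18/187.

18/187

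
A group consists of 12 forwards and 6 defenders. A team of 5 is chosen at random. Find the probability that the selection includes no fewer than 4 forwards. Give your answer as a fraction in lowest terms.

There are C(18,5) = 8568 ways to choose the 5.
Favorable selections (no fewer than 4 forwards): C(12,4)·C(6,1) + C(12,5)·C(6,0) = 2970 + 792 = 3762.
Probability = 3762/8568 = 209/476.

209/476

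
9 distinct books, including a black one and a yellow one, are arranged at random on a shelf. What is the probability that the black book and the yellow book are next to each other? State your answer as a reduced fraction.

2/9

There are 9! = 362880 arrangements.
Treat the black book and the yellow book as a block: 8! arrangements of the blocks × 2 orders within the block = 2·40320 = 80640.
Probability = 80640/362880 = 2/9.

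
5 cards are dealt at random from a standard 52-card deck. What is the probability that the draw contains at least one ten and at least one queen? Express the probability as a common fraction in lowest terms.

There are C(52,5) = 2598960 possible draws.
By inclusion-exclusion on the complements, draws missing all tens or all queens: C(48,5) + C(48,5) − C(44,5) = 1712304 + 1712304 − 1086008 = 2338600.
So draws with at least one of each: 2598960 − 2338600 = 260360, probability 260360/2598960 = 6509/64974.

6509/64974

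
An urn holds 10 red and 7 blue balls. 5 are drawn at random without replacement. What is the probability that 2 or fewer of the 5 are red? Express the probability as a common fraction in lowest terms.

139/442

Total selections: C(17,5) = 6188.
Favorable selections (2 or fewer red): C(10,0)·C(7,5) + C(10,1)·C(7,4) + C(10,2)·C(7,3) = 21 + 350 + 1575 = 1946.
Probability = 1946/6188 = 139/442.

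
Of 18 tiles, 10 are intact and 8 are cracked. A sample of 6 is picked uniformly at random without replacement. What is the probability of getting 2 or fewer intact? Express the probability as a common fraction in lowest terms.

There are C(18,6) = 18564 ways to choose the 6.
Favorable selections (2 or fewer intact): C(10,0)·C(8,6) + C(10,1)·C(8,5) + C(10,2)·C(8,4) = 28 + 560 + 3150 = 3738.
Probability = 3738/18564 = 89/442.

89/442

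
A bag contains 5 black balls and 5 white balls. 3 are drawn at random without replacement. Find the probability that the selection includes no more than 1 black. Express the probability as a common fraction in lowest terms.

1/2

Total selections: C(10,3) = 120.
Favorable selections (no more than 1 black): C(5,0)·C(5,3) + C(5,1)·C(5,2) = 10 + 50 = 60.
Probability = 60/120 = 1/2.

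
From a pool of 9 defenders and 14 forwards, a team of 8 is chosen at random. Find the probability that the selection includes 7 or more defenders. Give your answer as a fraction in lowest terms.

9/8602

There are C(23,8) = 490314 ways to choose the 8.
Favorable selections (7 or more defenders): C(9,7)·C(14,1) + C(9,8)·C(14,0) = 504 + 9 = 513.
Probability = 513/490314 = 9/8602.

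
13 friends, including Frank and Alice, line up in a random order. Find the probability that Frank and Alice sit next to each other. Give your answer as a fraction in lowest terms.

There are 13! = 6227020800 arrangements.
Treat Frank and Alice as a block: 12! arrangements of the blocks × 2 orders within the block = 2·479001600 = 958003200.
Probability = 958003200/6227020800 = 2/13.

2/13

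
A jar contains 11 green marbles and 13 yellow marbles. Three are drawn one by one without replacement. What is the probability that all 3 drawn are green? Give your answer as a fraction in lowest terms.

15/184

Multiply the conditional probabilities at each draw: 11/24 · 10/23 · 9/22 = 990/12144 = 15/184.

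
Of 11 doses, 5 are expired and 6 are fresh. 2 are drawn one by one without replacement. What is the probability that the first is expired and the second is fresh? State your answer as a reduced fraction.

Multiply the conditional probabilities at each draw: 5/11 · 6/10 = 30/110 = 3/11.

3/11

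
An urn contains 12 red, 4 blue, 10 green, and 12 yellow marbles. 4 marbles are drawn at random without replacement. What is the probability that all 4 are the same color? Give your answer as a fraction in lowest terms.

1201/73815

There are C(38,4) = 73815 ways to draw 4 marbles.
All same color: C(12,4) + C(4,4) + C(10,4) + C(12,4) = 495 + 1 + 210 + 495 = 1201.
Probability = 1201/73815.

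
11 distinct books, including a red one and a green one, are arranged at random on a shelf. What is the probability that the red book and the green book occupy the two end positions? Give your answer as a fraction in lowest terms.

1/55

There are 11! = 39916800 arrangements.
Place the red book and the green book at the ends in 2 ways, arrange the remaining 9 in 9! = 362880 ways: 2·362880 = 725760.
Probability = 725760/39916800 = 1/55.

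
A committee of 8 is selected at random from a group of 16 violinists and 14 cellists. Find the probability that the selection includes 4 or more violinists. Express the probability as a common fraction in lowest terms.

66362/90045

Total selections: C(30,8) = 5852925.
Count the complement (fewer than 4 violinists): C(16,0)·C(14,8) + C(16,1)·C(14,7) + C(16,2)·C(14,6) + C(16,3)·C(14,5) = 3003 + 54912 + 360360 + 1121120 = 1539395.
Probability = 1 − 1539395/5852925 = 4313530/5852925 = 66362/90045.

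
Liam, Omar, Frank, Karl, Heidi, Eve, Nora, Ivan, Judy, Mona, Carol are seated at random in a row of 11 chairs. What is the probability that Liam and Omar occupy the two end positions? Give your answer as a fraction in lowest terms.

1/55

There are 11! = 39916800 arrangements.
Place Liam and Omar at the ends in 2 ways, arrange the remaining 9 in 9! = 362880 ways: 2·362880 = 725760.
Probability = 725760/39916800 = 1/55.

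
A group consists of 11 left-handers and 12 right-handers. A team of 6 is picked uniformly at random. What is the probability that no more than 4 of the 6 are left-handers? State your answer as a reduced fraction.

Total selections: C(23,6) = 100947.
Favorable selections (no more than 4 left-handers): C(11,0)·C(12,6) + C(11,1)·C(12,5) + C(11,2)·C(12,4) + C(11,3)·C(12,3) + C(11,4)·C(12,2) = 924 + 8712 + 27225 + 36300 + 21780 = 94941.
Probability = 94941/100947 = 411/437.

411/437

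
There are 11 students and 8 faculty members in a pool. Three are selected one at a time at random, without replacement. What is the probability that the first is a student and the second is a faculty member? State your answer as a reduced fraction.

44/171

Multiply the conditional probabilities at each draw: 11/19 · 8/18 = 88/342 = 44/171.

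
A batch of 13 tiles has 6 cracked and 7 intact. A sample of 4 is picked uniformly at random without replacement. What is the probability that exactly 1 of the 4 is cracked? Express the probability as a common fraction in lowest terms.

There are C(13,4) = 715 ways to choose 4 from 13.
Selections with exactly 1 cracked: choose 1 of the 6 cracked and 3 of the 7 intact, C(6,1)·C(7,3) = 6·35 = 210.
Probability = 210/715 = 42/143.

42/143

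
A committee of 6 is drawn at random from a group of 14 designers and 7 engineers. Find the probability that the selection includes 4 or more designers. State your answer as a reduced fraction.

143/204

There are C(21,6) = 54264 ways to choose the 6.
Favorable selections (4 or more designers): C(14,4)·C(7,2) + C(14,5)·C(7,1) + C(14,6)·C(7,0) = 21021 + 14014 + 3003 = 38038.
Probability = 38038/54264 = 143/204.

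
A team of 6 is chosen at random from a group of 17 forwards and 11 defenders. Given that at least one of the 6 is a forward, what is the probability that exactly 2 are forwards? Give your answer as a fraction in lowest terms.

440/3689

Work in counts. Selections with at least one forward: C(28,6) − C(11,6) = 376740 − 462 = 376278.
Of those, selections where exactly 2 are forwards: C(17,2)·C(11,4) = 136·330 = 44880.
Conditional probability = 44880/376278 = 440/3689.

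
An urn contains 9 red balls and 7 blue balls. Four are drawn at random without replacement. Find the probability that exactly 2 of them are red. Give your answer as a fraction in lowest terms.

The sample space is all 4-subsets of the 16: C(16,4) = 1820.
Selections with exactly 2 red: choose 2 of the 9 red and 2 of the 7 blue, C(9,2)·C(7,2) = 36·21 = 756.
Probability = 756/1820 = 27/65.

27/65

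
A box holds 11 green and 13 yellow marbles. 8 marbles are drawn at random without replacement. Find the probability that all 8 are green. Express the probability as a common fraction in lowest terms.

5/22287

There are C(24,8) = 735471 possible selections.
Selections with all green: C(11,8) = 165.
Probability = 165/735471 = 5/22287.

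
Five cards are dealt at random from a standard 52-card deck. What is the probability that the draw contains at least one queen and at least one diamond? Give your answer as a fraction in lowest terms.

There are C(52,5) = 2598960 possible draws.
By inclusion-exclusion on the complements, draws missing all queens or all diamonds: C(48,5) + C(39,5) − C(36,5) = 1712304 + 575757 − 376992 = 1911069.
So draws with at least one of each: 2598960 − 1911069 = 687891, probability 687891/2598960 = 229297/866320.

229297/866320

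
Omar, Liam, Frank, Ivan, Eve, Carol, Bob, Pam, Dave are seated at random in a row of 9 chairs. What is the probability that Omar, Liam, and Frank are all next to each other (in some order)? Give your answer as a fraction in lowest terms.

There are 9! = 362880 arrangements.
Treat the three as one block: 7! placements × 3! orders within the block = 5040·6 = 30240.
Probability = 30240/362880 = 1/12.

1/12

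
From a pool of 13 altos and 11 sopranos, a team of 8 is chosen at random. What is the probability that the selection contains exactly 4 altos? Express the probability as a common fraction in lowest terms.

7150/22287

There are C(24,8) = 735471 ways to choose 8 from 24.
Selections with exactly 4 altos: choose 4 of the 13 altos and 4 of the 11 sopranos, C(13,4)·C(11,4) = 715·330 = 235950.
Probability = 235950/735471 = 7150/22287.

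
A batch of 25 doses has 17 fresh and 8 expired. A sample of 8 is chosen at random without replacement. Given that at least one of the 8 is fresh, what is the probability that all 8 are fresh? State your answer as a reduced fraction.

55/2447

Work in counts. Selections with at least one fresh: C(25,8) − C(8,8) = 1081575 − 1 = 1081574.
Of those, selections where all 8 are fresh: C(17,8) = 24310.
Conditional probability = 24310/1081574 = 55/2447.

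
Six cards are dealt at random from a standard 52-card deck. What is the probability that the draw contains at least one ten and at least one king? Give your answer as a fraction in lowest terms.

718637/5089630

There are C(52,6) = 20358520 possible draws.
By inclusion-exclusion on the complements, draws missing all tens or all kings: C(48,6) + C(48,6) − C(44,6) = 12271512 + 12271512 − 7059052 = 17483972.
So draws with at least one of each: 20358520 − 17483972 = 2874548, probability 2874548/20358520 = 718637/5089630.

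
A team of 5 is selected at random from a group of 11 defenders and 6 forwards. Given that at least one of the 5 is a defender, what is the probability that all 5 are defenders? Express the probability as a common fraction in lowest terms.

Work in counts. Selections with at least one defender: C(17,5) − C(6,5) = 6188 − 6 = 6182.
Of those, selections where all 5 are defenders: C(11,5) = 462.
Conditional probability = 462/6182 = 21/281.

21/281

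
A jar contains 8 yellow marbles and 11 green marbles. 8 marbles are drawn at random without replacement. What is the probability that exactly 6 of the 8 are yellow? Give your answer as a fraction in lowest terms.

770/37791

Total number of selections: C(19,8) = 75582.
Selections with exactly 6 yellow: choose 6 of the 8 yellow and 2 of the 11 green, C(8,6)·C(11,2) = 28·55 = 1540.
Probability = 1540/75582 = 770/37791.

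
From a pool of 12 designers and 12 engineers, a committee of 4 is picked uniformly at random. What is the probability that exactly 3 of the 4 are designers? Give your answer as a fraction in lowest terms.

There are C(24,4) = 10626 ways to choose 4 from 24.
Selections with exactly 3 designers: choose 3 of the 12 designers and 1 of the 12 engineers, C(12,3)·C(12,1) = 220·12 = 2640.
Probability = 2640/10626 = 40/161.

40/161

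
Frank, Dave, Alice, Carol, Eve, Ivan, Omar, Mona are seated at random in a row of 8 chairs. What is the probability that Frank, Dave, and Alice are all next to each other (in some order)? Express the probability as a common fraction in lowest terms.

There are 8! = 40320 arrangements.
Treat the three as one block: 6! placements × 3! orders within the block = 720·6 = 4320.
Probability = 4320/40320 = 3/28.

3/28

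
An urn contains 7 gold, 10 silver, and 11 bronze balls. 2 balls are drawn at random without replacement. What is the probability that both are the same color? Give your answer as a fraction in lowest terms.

There are C(28,2) = 378 ways to draw 2 balls.
All same color: C(7,2) + C(10,2) + C(11,2) = 21 + 45 + 55 = 121.
Probability = 121/378.

121/378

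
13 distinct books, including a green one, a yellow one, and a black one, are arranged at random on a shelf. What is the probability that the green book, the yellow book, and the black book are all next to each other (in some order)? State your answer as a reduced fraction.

There are 13! = 6227020800 arrangements.
Treat the three as one block: 11! placements × 3! orders within the block = 39916800·6 = 239500800.
Probability = 239500800/6227020800 = 1/26.

1/26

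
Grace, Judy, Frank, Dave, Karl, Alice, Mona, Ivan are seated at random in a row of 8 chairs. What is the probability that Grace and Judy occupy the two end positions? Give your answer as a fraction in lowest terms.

1/28

There are 8! = 40320 arrangements.
Place Grace and Judy at the ends in 2 ways, arrange the remaining 6 in 6! = 720 ways: 2·720 = 1440.
Probability = 1440/40320 = 1/28.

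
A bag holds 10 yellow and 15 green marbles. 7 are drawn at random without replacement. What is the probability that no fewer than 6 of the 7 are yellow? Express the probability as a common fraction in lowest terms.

327/48070

Total selections: C(25,7) = 480700.
Favorable selections (no fewer than 6 yellow): C(10,6)·C(15,1) + C(10,7)·C(15,0) = 3150 + 120 = 3270.
Probability = 3270/480700 = 327/48070.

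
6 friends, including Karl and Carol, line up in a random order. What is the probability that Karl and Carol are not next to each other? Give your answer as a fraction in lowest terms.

2/3

There are 6! = 720 arrangements.
Arrangements with Karl and Carol adjacent: 2·5! = 240.
So not adjacent: 720 − 240 = 480, probability 480/720 = 2/3.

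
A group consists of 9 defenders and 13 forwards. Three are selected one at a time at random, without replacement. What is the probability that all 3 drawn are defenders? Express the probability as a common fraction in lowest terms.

3/55

Multiply the conditional probabilities at each draw: 9/22 · 8/21 · 7/20 = 504/9240 = 3/55.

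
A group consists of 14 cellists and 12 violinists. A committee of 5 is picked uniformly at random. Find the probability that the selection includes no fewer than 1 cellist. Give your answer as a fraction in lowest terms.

Total selections: C(26,5) = 65780.
The complement is all 5 are violinists: C(12,5) = 792.
Probability = 1 − 792/65780 = 64988/65780 = 1477/1495.

1477/1495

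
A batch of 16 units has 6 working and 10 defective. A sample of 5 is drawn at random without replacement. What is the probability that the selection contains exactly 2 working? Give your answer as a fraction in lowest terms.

75/182

The sample space is all 5-subsets of the 16: C(16,5) = 4368.
Selections with exactly 2 working: choose 2 of the 6 working and 3 of the 10 defective, C(6,2)·C(10,3) = 15·120 = 1800.
Probability = 1800/4368 = 75/182.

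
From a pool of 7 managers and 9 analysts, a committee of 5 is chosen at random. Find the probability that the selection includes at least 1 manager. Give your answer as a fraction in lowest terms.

There are C(16,5) = 4368 ways to choose the 5.
Favorable selections (at least 1 manager): C(7,1)·C(9,4) + C(7,2)·C(9,3) + C(7,3)·C(9,2) + C(7,4)·C(9,1) + C(7,5)·C(9,0) = 882 + 1764 + 1260 + 315 + 21 = 4242.
Probability = 4242/4368 = 101/104.

101/104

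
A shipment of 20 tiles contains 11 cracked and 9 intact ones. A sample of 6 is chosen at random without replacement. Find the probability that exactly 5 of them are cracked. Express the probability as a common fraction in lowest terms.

693/6460

Total number of selections: C(20,6) = 38760.
Selections with exactly 5 cracked: choose 5 of the 11 cracked and 1 of the 9 intact, C(11,5)·C(9,1) = 462·9 = 4158.
Probability = 4158/38760 = 693/6460.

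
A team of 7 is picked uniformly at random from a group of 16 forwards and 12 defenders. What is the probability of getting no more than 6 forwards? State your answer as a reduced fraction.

205/207

Total selections: C(28,7) = 1184040.
The complement is exactly 7 forwards: C(16,7)·C(12,0) = 11440.
Probability = 1 − 11440/1184040 = 1172600/1184040 = 205/207.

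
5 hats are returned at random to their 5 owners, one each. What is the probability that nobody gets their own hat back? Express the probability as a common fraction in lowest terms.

11/30

There are 5! = 120 assignments.
By inclusion-exclusion, assignments with no fixed points: C(5,0)·5! − C(5,1)·4! + C(5,2)·3! − C(5,3)·2! + C(5,4)·1! − C(5,5)·0! = 44.
Probability = 44/120 = 11/30.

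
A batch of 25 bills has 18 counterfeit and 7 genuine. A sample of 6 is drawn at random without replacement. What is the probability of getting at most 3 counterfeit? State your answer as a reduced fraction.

49/253

Total selections: C(25,6) = 177100.
Count the complement (more than 3 counterfeit): C(18,4)·C(7,2) + C(18,5)·C(7,1) + C(18,6)·C(7,0) = 64260 + 59976 + 18564 = 142800.
Probability = 1 − 142800/177100 = 34300/177100 = 49/253.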